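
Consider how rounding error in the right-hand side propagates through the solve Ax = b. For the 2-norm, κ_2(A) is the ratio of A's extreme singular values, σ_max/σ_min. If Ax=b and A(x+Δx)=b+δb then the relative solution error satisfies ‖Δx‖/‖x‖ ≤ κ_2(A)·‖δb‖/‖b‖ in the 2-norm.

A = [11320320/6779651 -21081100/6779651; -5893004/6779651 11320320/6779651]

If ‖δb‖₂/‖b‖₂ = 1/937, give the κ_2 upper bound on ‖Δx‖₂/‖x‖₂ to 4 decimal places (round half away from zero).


0.2003

M = AᵀA = [563588723344/159043832809 -1056593387520/159043832809; -1056593387520/159043832809 1981184851600/159043832809]. tr(M)=8805444896/550324681, det(M)=4000000/550324681
char-poly roots: 16 and 250000/550324681
so κ_2 = √(16 / (250000/550324681)) = 187.6720
bound on ‖Δx‖/‖x‖: κ·ε = 187.6720·1/937 = 0.2003


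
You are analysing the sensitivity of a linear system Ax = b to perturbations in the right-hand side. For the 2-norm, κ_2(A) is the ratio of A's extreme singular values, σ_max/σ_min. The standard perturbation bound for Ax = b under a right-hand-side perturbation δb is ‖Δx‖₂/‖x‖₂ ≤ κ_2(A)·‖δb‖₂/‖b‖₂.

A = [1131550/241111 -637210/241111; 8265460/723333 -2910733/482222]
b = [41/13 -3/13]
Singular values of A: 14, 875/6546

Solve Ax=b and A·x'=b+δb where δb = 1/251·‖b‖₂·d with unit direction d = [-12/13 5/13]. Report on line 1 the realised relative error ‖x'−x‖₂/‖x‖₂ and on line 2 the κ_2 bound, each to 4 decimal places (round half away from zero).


0.0042
0.4173

largest singular value 14, smallest 875/6546
κ = σ_max/σ_min = 14/(875/6546) = 104.7360
worst-case relative error ≤ 104.7360 × 1/251 = 0.4173
solve Ax = b  →  x = [-10.4986 -19.8366]
2-norm of b is 3.1623; of x, 22.4435
δb = ε·‖b‖·d = [-0.0116 0.0048]; solving A·Δx = δb gives ‖Δx‖ = 0.0943
realised ‖Δx‖/‖x‖ = 0.0042
so the bound overstates the realised error by a factor of ≈ 99.3618 (computed from the unrounded values)


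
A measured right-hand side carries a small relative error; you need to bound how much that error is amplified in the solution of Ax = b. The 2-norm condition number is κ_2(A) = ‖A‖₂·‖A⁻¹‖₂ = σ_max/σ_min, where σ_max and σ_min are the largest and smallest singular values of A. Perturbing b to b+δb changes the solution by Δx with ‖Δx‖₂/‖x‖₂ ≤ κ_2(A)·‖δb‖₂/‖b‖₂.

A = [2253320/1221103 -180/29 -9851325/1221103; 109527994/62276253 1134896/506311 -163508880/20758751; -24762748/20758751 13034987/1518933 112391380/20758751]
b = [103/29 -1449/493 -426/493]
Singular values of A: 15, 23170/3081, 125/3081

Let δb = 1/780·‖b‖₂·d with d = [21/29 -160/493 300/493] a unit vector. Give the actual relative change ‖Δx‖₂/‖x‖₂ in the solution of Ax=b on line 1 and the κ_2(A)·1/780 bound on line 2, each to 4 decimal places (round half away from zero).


σ_max = 15, σ_min = 125/3081
condition number: 15 ÷ (125/3081) = 369.7200
worst-case relative error ≤ 369.7200 × 1/780 = 0.4740
solve Ax = b  →  x = [72.1114 -0.3991 16.3611]
‖b‖ = 4.6904, ‖x‖ = 73.9452
re-solving with b+δb shifts x by Δx of norm 0.1482
relative error = 0.0020
tightness: 0.0020 against a bound of 0.4740 (unrounded ratio ≈ 0.0042)

0.0020
0.4740


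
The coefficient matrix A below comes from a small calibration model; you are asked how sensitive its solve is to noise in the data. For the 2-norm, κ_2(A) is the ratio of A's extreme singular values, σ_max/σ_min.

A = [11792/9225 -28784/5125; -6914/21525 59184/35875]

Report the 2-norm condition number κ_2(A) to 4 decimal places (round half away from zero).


118.1250

AᵀA = [11589988/6671889 -28574752/3706605; -28574752/3706605 70560256/2059225]; tr = 3572356/99225, det = 1024/11025
λ_max, λ_min = (3572356/99225 ± √12758069560336/9845600625)/2 = 36, 256/99225
so κ_2 = √(36 / (256/99225)) = 118.1250


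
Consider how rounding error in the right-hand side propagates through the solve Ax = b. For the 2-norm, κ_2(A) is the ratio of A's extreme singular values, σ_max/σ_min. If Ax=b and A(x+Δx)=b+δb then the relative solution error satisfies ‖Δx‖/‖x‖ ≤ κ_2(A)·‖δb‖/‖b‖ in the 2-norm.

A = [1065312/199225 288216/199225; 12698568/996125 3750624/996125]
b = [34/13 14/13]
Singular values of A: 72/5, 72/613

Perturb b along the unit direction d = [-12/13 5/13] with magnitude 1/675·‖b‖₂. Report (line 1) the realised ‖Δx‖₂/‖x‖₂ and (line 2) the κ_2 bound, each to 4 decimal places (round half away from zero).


0.0021
0.1816

from the listed singular values, σ₁ = 72/5, σ_n = 72/613
κ = σ_max/σ_min = (72/5)/(72/613) = 122.6000
κ_2(A)·‖δb‖/‖b‖ = 0.1816
solve Ax = b  →  x = [4.9011 -16.3078]
‖b‖ = 2.8284, ‖x‖ = 17.0283
δb = ε·‖b‖·d = [-0.0039 0.0016]; solving A·Δx = δb gives ‖Δx‖ = 0.0357
relative error = 0.0021
so the bound overstates the realised error by a factor of ≈ 86.6942 (computed from the unrounded values)


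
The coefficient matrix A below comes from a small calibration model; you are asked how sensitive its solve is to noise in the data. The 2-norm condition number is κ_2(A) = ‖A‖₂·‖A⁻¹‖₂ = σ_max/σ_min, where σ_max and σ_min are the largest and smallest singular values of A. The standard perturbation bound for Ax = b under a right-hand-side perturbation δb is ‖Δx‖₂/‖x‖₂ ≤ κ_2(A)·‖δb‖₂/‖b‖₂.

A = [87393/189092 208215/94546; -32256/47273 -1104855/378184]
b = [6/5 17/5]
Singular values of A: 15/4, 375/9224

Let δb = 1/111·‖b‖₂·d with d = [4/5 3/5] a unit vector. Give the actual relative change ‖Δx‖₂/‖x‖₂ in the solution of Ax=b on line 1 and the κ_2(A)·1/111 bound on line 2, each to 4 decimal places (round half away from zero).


0.0108
0.8310

largest singular value 15/4, smallest 375/9224
κ = σ_max/σ_min = (15/4)/(375/9224) = 92.2400
worst-case relative error ≤ 92.2400 × 1/111 = 0.8310
solve Ax = b  →  x = [-72.1093 15.6779]
‖b‖₂ = 3.6056 and ‖x‖₂ = 73.7939
re-solving with b+δb shifts x by Δx of norm 0.7990
dividing the unrounded norms, ‖Δx‖/‖x‖ = 0.0108
tightness: 0.0108 against a bound of 0.8310 (unrounded ratio ≈ 0.0130)


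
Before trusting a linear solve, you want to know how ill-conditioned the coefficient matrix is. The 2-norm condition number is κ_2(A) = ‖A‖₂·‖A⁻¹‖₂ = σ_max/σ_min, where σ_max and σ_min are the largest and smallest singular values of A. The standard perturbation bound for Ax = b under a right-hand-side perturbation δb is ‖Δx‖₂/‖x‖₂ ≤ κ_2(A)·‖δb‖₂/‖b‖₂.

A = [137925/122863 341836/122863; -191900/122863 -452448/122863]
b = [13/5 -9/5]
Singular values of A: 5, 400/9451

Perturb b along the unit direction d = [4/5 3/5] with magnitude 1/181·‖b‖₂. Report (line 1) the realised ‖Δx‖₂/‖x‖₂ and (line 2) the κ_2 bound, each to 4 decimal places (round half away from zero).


from the listed singular values, σ₁ = 5, σ_n = 400/9451
κ = σ_max/σ_min = 5/(400/9451) = 118.1375
bound on ‖Δx‖/‖x‖: κ·ε = 118.1375·1/181 = 0.6527
solve Ax = b  →  x = [-21.5792 9.6413]
2-norm of b is 3.1623; of x, 23.6351
Δx = A⁻¹·δb where δb = 1/181·3.1623·d; ‖Δx‖ = 0.4128
dividing the unrounded norms, ‖Δx‖/‖x‖ = 0.0175
so the bound overstates the realised error by a factor of ≈ 37.3704 (computed from the unrounded values)

0.0175
0.6527


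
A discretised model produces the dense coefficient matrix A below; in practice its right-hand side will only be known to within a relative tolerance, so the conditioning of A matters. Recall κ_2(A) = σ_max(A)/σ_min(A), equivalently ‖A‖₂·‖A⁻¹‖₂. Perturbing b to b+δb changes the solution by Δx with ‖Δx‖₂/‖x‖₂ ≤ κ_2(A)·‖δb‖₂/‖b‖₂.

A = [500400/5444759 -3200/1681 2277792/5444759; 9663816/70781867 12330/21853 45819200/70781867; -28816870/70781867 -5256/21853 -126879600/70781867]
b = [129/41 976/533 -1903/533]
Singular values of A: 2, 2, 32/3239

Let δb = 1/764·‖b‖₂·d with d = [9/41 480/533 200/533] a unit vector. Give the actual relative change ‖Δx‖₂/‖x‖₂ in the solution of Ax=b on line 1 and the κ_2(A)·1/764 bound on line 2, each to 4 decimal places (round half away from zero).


0.0067
0.2650

σ_max = 2, σ_min = 32/3239
κ_2(A) = 2 / (32/3239) = 202.4375
bound on ‖Δx‖/‖x‖: κ·ε = 202.4375·1/764 = 0.2650
solve Ax = b  →  x = [-98.2494 -1.0244 24.4436]
‖b‖₂ = 5.0990 and ‖x‖₂ = 101.2496
Δx = A⁻¹·δb where δb = 1/764·5.0990·d; ‖Δx‖ = 0.6755
dividing the unrounded norms, ‖Δx‖/‖x‖ = 0.0067
tightness: 0.0067 against a bound of 0.2650 (unrounded ratio ≈ 0.0252)


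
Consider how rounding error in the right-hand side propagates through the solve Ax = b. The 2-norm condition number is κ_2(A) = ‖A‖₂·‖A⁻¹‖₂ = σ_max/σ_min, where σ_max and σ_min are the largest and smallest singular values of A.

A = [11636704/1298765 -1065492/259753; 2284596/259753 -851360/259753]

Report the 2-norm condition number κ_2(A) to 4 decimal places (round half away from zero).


form AᵀA = [316168076176/2005696225 -26306638848/401139245; -26306638848/401139245 2211756304/80227849] with trace 2197999904/11868025 and determinant 21381376/474721
eigenvalues of AᵀA: λ = (tr ± √(tr²−4·det))/2 = 4624/25, 115600/474721
σ_max=√(4624/25)=(68/5), σ_min=√(115600/474721)=(340/689) → κ = 27.5600

27.5600


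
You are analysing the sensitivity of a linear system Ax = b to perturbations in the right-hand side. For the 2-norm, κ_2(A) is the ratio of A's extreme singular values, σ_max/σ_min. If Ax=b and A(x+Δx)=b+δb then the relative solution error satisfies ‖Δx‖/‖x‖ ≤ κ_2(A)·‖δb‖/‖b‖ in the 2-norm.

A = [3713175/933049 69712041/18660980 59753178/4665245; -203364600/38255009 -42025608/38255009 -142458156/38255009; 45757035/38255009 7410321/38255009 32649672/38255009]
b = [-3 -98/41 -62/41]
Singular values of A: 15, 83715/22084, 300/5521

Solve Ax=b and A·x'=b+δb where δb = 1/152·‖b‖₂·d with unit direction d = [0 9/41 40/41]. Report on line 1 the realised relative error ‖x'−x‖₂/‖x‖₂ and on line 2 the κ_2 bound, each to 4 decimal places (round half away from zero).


0.0136
1.8161

σ_max = 15, σ_min = 300/5521
condition number: 15 ÷ (300/5521) = 276.0500
perturbation bound = 276.0500·1/152 = 1.8161
solve Ax = b  →  x = [0.6792 35.2147 -10.7162]
2-norm of b is 4.1231; of x, 36.8154
re-solving with b+δb shifts x by Δx of norm 0.4992
relative error = 0.0136
so the bound overstates the realised error by a factor of ≈ 133.9357 (computed from the unrounded values)


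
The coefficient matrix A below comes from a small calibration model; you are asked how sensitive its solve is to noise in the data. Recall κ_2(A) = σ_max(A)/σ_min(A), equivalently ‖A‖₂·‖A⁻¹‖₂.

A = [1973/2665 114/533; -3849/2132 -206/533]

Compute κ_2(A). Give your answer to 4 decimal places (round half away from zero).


form AᵀA = [62441/16400 351/410; 351/410 8/41] with trace 1601/400 and determinant 1/100
char-poly roots: 4 and 1/400
κ = σ_max/σ_min = 2/(1/20) = 40.0000

40.0000


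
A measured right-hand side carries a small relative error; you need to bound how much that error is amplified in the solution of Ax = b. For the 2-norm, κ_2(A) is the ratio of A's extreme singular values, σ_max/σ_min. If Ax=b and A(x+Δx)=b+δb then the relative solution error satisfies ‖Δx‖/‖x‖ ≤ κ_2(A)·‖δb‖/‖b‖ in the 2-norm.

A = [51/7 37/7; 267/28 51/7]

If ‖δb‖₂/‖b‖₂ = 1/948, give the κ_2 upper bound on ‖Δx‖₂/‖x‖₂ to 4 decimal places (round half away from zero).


0.0886

form AᵀA = [112905/784 21165/196; 21165/196 3970/49] with trace 176425/784 and determinant 5625/784
λ_max, λ_min = (176425/784 ± √31108140625/614656)/2 = 225, 25/784
σ_max=√225=15, σ_min=√(25/784)=(5/28) → κ = 84.0000
bound on ‖Δx‖/‖x‖: κ·ε = 84.0000·1/948 = 0.0886


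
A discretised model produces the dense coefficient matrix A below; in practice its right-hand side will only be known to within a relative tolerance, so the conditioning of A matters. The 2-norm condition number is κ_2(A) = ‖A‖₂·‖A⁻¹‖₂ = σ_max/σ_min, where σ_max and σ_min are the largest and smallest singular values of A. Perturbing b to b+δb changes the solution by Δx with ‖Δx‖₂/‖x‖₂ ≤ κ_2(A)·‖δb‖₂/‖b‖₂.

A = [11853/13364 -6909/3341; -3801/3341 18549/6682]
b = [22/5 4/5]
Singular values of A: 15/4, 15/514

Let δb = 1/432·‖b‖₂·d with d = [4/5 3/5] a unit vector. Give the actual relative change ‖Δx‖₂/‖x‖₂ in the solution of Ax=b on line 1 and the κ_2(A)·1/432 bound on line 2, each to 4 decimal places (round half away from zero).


0.0026
0.2975

from the listed singular values, σ₁ = 15/4, σ_n = 15/514
κ_2(A) = (15/4) / (15/514) = 128.5000
worst-case relative error ≤ 128.5000 × 1/432 = 0.2975
solve Ax = b  →  x = [126.7282 52.2256]
2-norm of b is 4.4721; of x, 137.0677
δb = ε·‖b‖·d = [0.0083 0.0062]; solving A·Δx = δb gives ‖Δx‖ = 0.3547
relative error = 0.0026
tightness: 0.0026 against a bound of 0.2975 (unrounded ratio ≈ 0.0087)


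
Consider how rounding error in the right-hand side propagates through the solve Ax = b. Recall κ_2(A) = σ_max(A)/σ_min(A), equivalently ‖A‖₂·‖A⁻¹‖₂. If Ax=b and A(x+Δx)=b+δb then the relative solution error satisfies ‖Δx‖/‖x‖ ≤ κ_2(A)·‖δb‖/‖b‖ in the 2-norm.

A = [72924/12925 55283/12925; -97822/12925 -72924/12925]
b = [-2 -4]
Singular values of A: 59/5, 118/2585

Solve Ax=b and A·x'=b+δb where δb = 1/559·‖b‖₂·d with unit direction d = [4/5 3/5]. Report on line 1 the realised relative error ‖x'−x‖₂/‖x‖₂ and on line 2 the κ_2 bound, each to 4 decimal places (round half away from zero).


from the listed singular values, σ₁ = 59/5, σ_n = 118/2585
κ = σ_max/σ_min = (59/5)/(118/2585) = 258.5000
bound on ‖Δx‖/‖x‖: κ·ε = 258.5000·1/559 = 0.4624
solve Ax = b  →  x = [52.7119 -70.0000]
‖b‖₂ = 4.4721 and ‖x‖₂ = 87.6273
with δb = [0.0064 0.0048], A·Δx = δb → ‖Δx‖ = 0.1753
dividing the unrounded norms, ‖Δx‖/‖x‖ = 0.0020
tightness: 0.0020 against a bound of 0.4624 (unrounded ratio ≈ 0.0043)

0.0020
0.4624


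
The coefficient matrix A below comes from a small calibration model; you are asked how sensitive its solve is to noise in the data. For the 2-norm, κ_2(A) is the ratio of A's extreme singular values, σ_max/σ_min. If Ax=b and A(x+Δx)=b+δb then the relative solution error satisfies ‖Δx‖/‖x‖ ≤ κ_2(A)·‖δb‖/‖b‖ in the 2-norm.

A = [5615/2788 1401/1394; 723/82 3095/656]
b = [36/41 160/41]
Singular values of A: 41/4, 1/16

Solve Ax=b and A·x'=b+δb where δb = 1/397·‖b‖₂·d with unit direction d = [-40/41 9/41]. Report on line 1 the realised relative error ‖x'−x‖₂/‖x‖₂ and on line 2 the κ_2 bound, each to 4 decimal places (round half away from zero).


0.4131
0.4131

largest singular value 41/4, smallest 1/16
κ = σ_max/σ_min = (41/4)/(1/16) = 164.0000
bound on ‖Δx‖/‖x‖: κ·ε = 164.0000·1/397 = 0.4131
solve Ax = b  →  x = [0.3443 0.1836]
‖b‖₂ = 4.0000 and ‖x‖₂ = 0.3902
re-solving with b+δb shifts x by Δx of norm 0.1612
realised ‖Δx‖/‖x‖ = 0.4131
tightness: 0.4131 against a bound of 0.4131; the bound is attained (ratio 1)


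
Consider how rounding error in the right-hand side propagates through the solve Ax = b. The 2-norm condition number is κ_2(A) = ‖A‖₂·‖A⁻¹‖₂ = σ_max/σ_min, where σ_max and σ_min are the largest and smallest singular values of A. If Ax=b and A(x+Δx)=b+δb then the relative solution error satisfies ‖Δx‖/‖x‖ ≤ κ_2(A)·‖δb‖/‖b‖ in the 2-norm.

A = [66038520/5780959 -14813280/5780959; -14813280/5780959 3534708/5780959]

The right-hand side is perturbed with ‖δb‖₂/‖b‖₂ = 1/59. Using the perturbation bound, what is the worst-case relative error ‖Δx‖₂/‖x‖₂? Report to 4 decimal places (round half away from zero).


5.8288

form AᵀA = [2724877684800/19880718001 -613092032640/19880718001; -613092032640/19880718001 137969913744/19880718001] with trace 1703062224/11826721 and determinant 2073600/11826721
solving λ² − 1703062224/11826721·λ + 2073600/11826721 = 0 gives λ = 144, 14400/11826721
κ = σ_max/σ_min = 12/(120/3439) = 343.9000
worst-case relative error ≤ 343.9000 × 1/59 = 5.8288


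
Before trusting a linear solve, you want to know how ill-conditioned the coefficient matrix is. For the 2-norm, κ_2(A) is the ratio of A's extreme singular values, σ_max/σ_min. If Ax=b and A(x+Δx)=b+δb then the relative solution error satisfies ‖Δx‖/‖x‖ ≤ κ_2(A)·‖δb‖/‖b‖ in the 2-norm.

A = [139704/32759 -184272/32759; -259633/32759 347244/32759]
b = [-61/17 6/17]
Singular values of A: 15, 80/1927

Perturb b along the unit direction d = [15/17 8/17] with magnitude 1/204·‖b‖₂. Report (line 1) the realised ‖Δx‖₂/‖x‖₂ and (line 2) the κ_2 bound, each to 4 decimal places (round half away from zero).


σ_max = 15, σ_min = 80/1927
κ = σ_max/σ_min = 15/(80/1927) = 361.3125
κ_2(A)·‖δb‖/‖b‖ = 1.7711
solve Ax = b  →  x = [-57.8900 -43.2508]
‖b‖₂ = 3.6056 and ‖x‖₂ = 72.2626
re-solving with b+δb shifts x by Δx of norm 0.4257
relative error = 0.0059
tightness: 0.0059 against a bound of 1.7711 (unrounded ratio ≈ 0.0033)

0.0059
1.7711


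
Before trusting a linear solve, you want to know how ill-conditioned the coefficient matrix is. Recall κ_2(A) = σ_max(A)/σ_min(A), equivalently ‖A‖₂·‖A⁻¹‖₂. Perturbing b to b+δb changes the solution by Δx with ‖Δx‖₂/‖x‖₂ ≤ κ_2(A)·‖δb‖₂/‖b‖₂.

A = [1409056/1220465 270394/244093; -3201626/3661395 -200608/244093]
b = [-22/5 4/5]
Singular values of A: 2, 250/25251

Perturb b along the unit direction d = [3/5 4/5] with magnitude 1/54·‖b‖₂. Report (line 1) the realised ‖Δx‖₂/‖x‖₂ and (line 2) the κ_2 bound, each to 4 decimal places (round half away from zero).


σ_max = 2, σ_min = 250/25251
condition number: 2 ÷ (250/25251) = 202.0080
worst-case relative error ≤ 202.0080 × 1/54 = 3.7409
solve Ax = b  →  x = [137.8676 -147.6610]
‖b‖₂ = 4.4721 and ‖x‖₂ = 202.0179
re-solving with b+δb shifts x by Δx of norm 8.3649
relative error = 0.0414
realised/bound (from unrounded values) ≈ 0.0111

0.0414
3.7409


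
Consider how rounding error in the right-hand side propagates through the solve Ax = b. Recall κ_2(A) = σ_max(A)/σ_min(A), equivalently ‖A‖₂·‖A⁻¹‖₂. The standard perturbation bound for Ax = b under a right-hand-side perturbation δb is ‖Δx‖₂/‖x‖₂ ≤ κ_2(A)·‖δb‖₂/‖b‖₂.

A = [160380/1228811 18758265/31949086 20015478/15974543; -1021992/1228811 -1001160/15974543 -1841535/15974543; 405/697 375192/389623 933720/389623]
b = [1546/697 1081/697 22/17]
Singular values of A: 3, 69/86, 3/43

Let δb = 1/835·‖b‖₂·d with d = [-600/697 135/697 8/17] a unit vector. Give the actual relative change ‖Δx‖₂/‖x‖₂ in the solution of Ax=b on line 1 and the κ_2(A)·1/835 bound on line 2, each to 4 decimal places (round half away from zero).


0.0035
0.0515

largest singular value 3, smallest 3/43
condition number: 3 ÷ (3/43) = 43.0000
perturbation bound = 43.0000·1/835 = 0.0515
solve Ax = b  →  x = [-2.2856 13.6914 -4.4073]
‖b‖ = 3.0000, ‖x‖ = 14.5637
δb = ε·‖b‖·d = [-0.0031 0.0007 0.0017]; solving A·Δx = δb gives ‖Δx‖ = 0.0515
realised ‖Δx‖/‖x‖ = 0.0035
realised/bound (from unrounded values) ≈ 0.0687


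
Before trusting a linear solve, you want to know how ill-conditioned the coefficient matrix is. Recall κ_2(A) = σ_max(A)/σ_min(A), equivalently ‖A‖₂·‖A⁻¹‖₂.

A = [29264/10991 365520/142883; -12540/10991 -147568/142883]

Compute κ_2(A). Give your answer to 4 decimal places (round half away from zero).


M = AᵀA = [1013633296/120802081 965160000/120802081; 965160000/120802081 919415296/120802081]. tr(M)=2298512/143641, det(M)=4096/143641
char-poly roots: 16 and 256/143641
κ = σ_max/σ_min = 4/(16/379) = 94.7500

94.7500


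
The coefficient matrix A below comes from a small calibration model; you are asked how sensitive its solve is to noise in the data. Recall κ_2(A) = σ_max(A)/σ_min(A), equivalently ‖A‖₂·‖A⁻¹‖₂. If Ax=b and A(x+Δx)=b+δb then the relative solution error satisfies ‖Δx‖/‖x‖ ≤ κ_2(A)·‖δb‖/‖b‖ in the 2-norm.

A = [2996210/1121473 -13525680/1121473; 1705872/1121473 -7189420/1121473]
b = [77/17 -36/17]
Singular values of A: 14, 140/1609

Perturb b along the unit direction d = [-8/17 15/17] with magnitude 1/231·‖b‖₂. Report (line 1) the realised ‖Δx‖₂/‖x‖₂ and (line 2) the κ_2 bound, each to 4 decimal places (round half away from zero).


from the listed singular values, σ₁ = 14, σ_n = 140/1609
κ_2(A) = 14 / (140/1609) = 160.9000
perturbation bound = 160.9000·1/231 = 0.6965
solve Ax = b  →  x = [-44.8031 -10.3003]
‖b‖ = 5.0000, ‖x‖ = 45.9719
with δb = [-0.0102 0.0191], A·Δx = δb → ‖Δx‖ = 0.2488
realised ‖Δx‖/‖x‖ = 0.0054
so the bound overstates the realised error by a factor of ≈ 128.7214 (computed from the unrounded values)

0.0054
0.6965


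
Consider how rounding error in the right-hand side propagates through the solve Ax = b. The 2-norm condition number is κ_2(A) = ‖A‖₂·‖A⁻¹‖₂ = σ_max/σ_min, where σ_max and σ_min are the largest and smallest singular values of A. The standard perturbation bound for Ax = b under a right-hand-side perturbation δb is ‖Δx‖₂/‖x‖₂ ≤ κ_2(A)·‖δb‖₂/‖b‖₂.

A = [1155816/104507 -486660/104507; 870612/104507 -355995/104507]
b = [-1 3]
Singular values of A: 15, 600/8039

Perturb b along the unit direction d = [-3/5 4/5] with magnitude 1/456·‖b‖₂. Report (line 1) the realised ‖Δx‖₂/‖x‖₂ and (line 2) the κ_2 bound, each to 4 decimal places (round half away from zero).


0.0023
0.4407

from the listed singular values, σ₁ = 15, σ_n = 600/8039
κ_2(A) = 15 / (600/8039) = 200.9750
κ_2(A)·‖δb‖/‖b‖ = 0.4407
solve Ax = b  →  x = [15.5212 37.0774]
‖b‖ = 3.1623, ‖x‖ = 40.1951
Δx = A⁻¹·δb where δb = 1/456·3.1623·d; ‖Δx‖ = 0.0929
relative error = 0.0023
tightness: 0.0023 against a bound of 0.4407 (unrounded ratio ≈ 0.0052)


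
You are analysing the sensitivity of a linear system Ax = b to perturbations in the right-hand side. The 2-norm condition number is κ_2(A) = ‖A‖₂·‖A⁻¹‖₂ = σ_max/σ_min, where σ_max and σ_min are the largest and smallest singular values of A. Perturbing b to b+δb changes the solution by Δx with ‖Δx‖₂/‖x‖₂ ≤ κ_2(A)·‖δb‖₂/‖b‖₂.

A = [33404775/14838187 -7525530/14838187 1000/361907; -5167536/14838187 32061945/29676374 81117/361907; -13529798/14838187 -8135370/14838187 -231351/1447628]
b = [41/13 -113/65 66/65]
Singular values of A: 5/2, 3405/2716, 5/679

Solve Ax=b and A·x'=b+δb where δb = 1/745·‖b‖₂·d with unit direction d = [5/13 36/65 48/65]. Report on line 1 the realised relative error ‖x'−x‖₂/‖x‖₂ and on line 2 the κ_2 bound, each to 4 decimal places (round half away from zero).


from the listed singular values, σ₁ = 5/2, σ_n = 5/679
condition number: (5/2) ÷ (5/679) = 339.5000
bound on ‖Δx‖/‖x‖: κ·ε = 339.5000·1/745 = 0.4557
solve Ax = b  →  x = [-5.7145 -30.8645 132.1376]
2-norm of b is 3.7417; of x, 135.8147
Δx = A⁻¹·δb where δb = 1/745·3.7417·d; ‖Δx‖ = 0.6820
realised ‖Δx‖/‖x‖ = 0.0050
so the bound overstates the realised error by a factor of ≈ 90.7450 (computed from the unrounded values)

0.0050
0.4557


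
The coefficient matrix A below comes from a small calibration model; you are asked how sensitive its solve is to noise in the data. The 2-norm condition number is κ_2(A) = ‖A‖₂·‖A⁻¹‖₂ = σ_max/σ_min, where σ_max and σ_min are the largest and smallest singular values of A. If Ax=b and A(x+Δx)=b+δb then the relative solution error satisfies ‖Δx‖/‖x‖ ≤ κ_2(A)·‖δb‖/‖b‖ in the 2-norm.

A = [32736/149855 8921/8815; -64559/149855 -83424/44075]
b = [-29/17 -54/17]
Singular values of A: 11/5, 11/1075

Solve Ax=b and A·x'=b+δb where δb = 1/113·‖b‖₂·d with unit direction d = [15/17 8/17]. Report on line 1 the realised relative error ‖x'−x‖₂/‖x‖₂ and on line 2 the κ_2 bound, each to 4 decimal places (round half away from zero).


0.0106
1.9027

σ_max = 11/5, σ_min = 11/1075
κ = σ_max/σ_min = (11/5)/(11/1075) = 215.0000
worst-case relative error ≤ 215.0000 × 1/113 = 1.9027
solve Ax = b  →  x = [286.2306 -63.4701]
‖b‖₂ = 3.6056 and ‖x‖₂ = 293.1832
δb = ε·‖b‖·d = [0.0282 0.0150]; solving A·Δx = δb gives ‖Δx‖ = 3.1182
relative error = 0.0106
so the bound overstates the realised error by a factor of ≈ 178.8917 (computed from the unrounded values)


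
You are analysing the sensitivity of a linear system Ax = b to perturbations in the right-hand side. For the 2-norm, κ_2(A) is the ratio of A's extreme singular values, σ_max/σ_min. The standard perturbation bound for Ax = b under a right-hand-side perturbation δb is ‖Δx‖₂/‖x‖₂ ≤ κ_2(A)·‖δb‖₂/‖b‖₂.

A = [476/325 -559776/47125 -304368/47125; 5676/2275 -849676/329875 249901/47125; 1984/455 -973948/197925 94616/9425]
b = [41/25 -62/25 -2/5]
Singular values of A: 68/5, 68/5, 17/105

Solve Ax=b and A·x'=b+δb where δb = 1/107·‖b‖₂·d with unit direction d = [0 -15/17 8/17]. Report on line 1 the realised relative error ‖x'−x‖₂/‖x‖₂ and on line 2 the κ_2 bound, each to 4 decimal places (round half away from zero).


0.0140
0.7850

from the listed singular values, σ₁ = 68/5, σ_n = 17/105
κ_2(A) = (68/5) / (17/105) = 84.0000
perturbation bound = 84.0000·1/107 = 0.7850
solve Ax = b  →  x = [-11.4310 -3.3363 3.2899]
2-norm of b is 3.0000; of x, 12.3540
re-solving with b+δb shifts x by Δx of norm 0.1732
dividing the unrounded norms, ‖Δx‖/‖x‖ = 0.0140
realised/bound (from unrounded values) ≈ 0.0179


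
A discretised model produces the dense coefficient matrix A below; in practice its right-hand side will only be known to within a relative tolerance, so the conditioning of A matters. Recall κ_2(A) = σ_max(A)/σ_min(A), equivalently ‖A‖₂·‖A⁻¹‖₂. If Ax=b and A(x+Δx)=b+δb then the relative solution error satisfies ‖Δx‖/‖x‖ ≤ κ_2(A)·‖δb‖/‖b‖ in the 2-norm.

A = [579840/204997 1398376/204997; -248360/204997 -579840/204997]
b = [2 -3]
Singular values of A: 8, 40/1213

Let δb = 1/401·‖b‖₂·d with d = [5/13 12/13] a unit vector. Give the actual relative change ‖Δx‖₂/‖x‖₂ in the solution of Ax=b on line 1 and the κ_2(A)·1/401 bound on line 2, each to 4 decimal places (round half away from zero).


σ_max = 8, σ_min = 40/1213
condition number: 8 ÷ (40/1213) = 242.6000
worst-case relative error ≤ 242.6000 × 1/401 = 0.6050
solve Ax = b  →  x = [56.1288 -22.9808]
‖b‖ = 3.6056, ‖x‖ = 60.6512
Δx = A⁻¹·δb where δb = 1/401·3.6056·d; ‖Δx‖ = 0.2727
realised ‖Δx‖/‖x‖ = 0.0045
so the bound overstates the realised error by a factor of ≈ 134.5728 (computed from the unrounded values)

0.0045
0.6050


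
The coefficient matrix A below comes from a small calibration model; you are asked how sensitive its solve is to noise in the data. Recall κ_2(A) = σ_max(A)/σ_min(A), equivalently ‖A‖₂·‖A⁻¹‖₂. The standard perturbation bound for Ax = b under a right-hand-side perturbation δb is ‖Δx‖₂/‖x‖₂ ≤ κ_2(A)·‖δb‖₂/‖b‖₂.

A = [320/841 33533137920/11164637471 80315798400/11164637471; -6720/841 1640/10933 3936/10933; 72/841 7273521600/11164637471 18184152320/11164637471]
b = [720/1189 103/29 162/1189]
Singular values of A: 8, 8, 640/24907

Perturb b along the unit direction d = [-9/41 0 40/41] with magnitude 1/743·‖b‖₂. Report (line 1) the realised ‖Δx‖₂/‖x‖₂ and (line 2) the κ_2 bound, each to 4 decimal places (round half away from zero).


0.4190
0.4190

σ_max = 8, σ_min = 640/24907
κ = σ_max/σ_min = 8/(640/24907) = 311.3375
worst-case relative error ≤ 311.3375 × 1/743 = 0.4190
solve Ax = b  →  x = [-0.4397 0.0381 0.0915]
‖b‖₂ = 3.6056 and ‖x‖₂ = 0.4507
re-solving with b+δb shifts x by Δx of norm 0.1889
dividing the unrounded norms, ‖Δx‖/‖x‖ = 0.4190
so the bound is sharp here: realised error equals the bound


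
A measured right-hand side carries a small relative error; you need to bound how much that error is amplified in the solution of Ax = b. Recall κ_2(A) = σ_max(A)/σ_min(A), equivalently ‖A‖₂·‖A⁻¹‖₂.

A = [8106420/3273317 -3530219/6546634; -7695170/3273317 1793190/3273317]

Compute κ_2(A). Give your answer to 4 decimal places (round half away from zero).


137.6500

AᵀA = [148548973300/12740314129 -33421665690/12740314129; -33421665690/12740314129 30112446721/50961256516]; tr = 371391041/30316036, det = 60025/7579009
λ_max, λ_min = (371391041/30316036 ± √137902189814089281/919062038753296)/2 = 49/4, 4900/7579009
so κ_2 = √((49/4) / (4900/7579009)) = 137.6500


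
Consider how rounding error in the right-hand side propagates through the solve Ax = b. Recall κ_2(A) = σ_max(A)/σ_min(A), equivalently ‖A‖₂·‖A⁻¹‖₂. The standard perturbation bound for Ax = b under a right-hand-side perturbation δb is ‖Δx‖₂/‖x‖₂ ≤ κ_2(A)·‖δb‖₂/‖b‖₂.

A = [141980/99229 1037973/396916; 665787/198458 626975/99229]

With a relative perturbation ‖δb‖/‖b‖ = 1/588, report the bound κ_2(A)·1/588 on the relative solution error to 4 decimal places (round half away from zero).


AᵀA = [3100033201/233050756 2906020755/116525378; 2906020755/116525378 43591422241/932203024]; tr = 193742405/3225616, det = 923521/12902464
eigenvalues of AᵀA: λ = (tr ± √(tr²−4·det))/2 = 961/16, 961/806404
κ_2(A) = √(λ_max/λ_min) = √((961/16) / (961/806404)) = 224.5000
bound on ‖Δx‖/‖x‖: κ·ε = 224.5000·1/588 = 0.3818

0.3818


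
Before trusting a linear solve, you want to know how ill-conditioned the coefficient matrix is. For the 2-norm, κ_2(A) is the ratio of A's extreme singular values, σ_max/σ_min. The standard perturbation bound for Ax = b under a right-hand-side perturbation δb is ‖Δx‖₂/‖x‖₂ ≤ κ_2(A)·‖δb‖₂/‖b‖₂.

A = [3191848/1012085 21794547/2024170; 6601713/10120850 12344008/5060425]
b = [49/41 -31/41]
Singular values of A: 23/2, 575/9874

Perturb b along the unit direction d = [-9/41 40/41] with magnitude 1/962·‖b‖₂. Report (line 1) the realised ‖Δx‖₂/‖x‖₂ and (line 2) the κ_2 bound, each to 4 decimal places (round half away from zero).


from the listed singular values, σ₁ = 23/2, σ_n = 575/9874
condition number: (23/2) ÷ (575/9874) = 197.4800
worst-case relative error ≤ 197.4800 × 1/962 = 0.2053
solve Ax = b  →  x = [16.5096 -4.7247]
‖b‖ = 1.4142, ‖x‖ = 17.1724
re-solving with b+δb shifts x by Δx of norm 0.0252
dividing the unrounded norms, ‖Δx‖/‖x‖ = 0.0015
realised/bound (from unrounded values) ≈ 0.0072

0.0015
0.2053


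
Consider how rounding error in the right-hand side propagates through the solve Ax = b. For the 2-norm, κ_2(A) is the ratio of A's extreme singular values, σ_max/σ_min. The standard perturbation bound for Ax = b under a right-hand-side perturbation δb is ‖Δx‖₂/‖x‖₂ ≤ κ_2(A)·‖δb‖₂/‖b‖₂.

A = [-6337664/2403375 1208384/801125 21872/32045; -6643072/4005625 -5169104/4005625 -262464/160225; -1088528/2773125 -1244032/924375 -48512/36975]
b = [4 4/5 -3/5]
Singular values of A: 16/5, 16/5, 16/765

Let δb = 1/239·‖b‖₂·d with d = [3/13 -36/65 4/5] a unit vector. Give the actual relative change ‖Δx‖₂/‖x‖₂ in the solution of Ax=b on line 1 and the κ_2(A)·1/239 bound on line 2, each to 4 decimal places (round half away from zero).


0.6402
0.6402

σ_max = 16/5, σ_min = 16/765
κ = σ_max/σ_min = (16/5)/(16/765) = 153.0000
bound on ‖Δx‖/‖x‖: κ·ε = 153.0000·1/239 = 0.6402
solve Ax = b  →  x = [-1.1366 0.5672 0.2155]
‖b‖ = 4.1231, ‖x‖ = 1.2885
with δb = [0.0040 -0.0096 0.0138], A·Δx = δb → ‖Δx‖ = 0.8248
relative error = 0.6402
tightness: 0.6402 against a bound of 0.6402; the bound is attained (ratio 1)


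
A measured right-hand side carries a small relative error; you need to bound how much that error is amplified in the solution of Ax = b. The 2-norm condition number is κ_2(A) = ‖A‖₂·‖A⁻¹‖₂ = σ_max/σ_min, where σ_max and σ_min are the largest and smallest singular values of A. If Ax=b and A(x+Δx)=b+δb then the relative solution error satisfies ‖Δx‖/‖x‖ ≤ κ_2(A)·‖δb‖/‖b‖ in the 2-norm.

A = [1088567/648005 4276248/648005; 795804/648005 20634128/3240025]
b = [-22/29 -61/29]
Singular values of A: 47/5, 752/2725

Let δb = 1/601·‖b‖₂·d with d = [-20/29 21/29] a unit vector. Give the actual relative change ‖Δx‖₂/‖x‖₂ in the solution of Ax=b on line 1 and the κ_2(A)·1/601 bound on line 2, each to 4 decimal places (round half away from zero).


largest singular value 47/5, smallest 752/2725
κ_2(A) = (47/5) / (752/2725) = 34.0625
κ_2(A)·‖δb‖/‖b‖ = 0.0567
solve Ax = b  →  x = [3.4886 -1.0030]
‖b‖₂ = 2.2361 and ‖x‖₂ = 3.6299
re-solving with b+δb shifts x by Δx of norm 0.0135
dividing the unrounded norms, ‖Δx‖/‖x‖ = 0.0037
tightness: 0.0037 against a bound of 0.0567 (unrounded ratio ≈ 0.0655)

0.0037
0.0567


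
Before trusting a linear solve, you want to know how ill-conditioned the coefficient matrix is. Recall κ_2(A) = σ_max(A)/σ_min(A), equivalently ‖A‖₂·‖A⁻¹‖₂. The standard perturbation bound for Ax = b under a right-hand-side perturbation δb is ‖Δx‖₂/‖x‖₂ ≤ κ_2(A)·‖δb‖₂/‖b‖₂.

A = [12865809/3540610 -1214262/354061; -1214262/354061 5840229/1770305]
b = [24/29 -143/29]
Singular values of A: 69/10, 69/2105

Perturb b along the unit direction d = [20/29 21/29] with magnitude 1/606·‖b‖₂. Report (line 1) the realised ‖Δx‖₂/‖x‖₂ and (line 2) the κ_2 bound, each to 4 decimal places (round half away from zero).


from the listed singular values, σ₁ = 69/10, σ_n = 69/2105
κ_2(A) = (69/10) / (69/2105) = 210.5000
κ_2(A)·‖δb‖/‖b‖ = 0.3474
solve Ax = b  →  x = [-62.6987 -66.6742]
‖b‖ = 5.0000, ‖x‖ = 91.5236
re-solving with b+δb shifts x by Δx of norm 0.2517
realised ‖Δx‖/‖x‖ = 0.0028
tightness: 0.0028 against a bound of 0.3474 (unrounded ratio ≈ 0.0079)

0.0028
0.3474


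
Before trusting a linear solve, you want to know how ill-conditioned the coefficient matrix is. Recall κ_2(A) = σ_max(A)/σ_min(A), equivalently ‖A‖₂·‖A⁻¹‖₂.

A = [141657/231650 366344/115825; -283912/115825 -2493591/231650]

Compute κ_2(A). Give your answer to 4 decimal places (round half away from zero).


form AᵀA = [547985281/85858756 607884480/21464689; 607884480/21464689 10807724449/85858756] with trace 3377665/25538 and determinant 279841/204304
solving λ² − 3377665/25538·λ + 279841/204304 = 0 gives λ = 529/4, 529/51076
κ_2(A) = √(λ_max/λ_min) = √((529/4) / (529/51076)) = 113.0000

113.0000


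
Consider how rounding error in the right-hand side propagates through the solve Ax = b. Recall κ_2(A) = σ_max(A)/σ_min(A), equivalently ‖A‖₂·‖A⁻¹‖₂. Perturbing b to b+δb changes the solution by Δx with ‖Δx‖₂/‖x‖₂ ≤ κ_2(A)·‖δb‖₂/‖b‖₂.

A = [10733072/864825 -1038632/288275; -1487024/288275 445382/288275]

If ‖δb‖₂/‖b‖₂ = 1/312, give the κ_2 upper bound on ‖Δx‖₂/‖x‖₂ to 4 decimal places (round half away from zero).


1.0661

AᵀA = [799408271872/4425575625 -77719486432/1475191875; -77719486432/1475191875 7556932292/491730625]; tr = 1387873060/7080921, det = 2458624/7080921
eigenvalues of AᵀA: λ = (tr ± √(tr²−4·det))/2 = 196, 12544/7080921
κ_2(A) = √(λ_max/λ_min) = √(196 / (12544/7080921)) = 332.6250
perturbation bound = 332.6250·1/312 = 1.0661


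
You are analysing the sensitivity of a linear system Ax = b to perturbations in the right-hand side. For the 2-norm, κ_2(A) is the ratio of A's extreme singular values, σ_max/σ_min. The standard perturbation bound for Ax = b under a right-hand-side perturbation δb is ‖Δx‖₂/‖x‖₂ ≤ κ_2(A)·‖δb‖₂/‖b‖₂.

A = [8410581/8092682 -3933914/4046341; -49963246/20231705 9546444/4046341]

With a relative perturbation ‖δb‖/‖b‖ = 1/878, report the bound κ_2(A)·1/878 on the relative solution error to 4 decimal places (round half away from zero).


AᵀA = [69548820250681/9688092004900 -3311760863061/484404600245; -3311760863061/484404600245 630830014228/96880920049]; tr = 157707279041/11519728900, det = 7496644/2879932225
char-poly roots: 1369/100 and 21904/115197289
κ_2(A) = √(λ_max/λ_min) = √((1369/100) / (21904/115197289)) = 268.3250
κ_2(A)·‖δb‖/‖b‖ = 0.3056

0.3056


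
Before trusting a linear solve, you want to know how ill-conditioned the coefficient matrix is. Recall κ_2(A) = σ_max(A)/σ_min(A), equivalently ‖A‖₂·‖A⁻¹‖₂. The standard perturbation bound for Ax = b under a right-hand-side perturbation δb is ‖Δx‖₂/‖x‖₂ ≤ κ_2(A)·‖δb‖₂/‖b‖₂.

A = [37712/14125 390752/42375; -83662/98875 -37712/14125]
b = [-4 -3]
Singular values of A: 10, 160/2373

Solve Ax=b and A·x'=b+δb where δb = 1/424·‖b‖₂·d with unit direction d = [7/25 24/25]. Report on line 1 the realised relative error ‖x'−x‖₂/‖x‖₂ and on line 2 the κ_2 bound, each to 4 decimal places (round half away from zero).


0.0029
0.3498

largest singular value 10, smallest 160/2373
condition number: 10 ÷ (160/2373) = 148.3125
bound on ‖Δx‖/‖x‖: κ·ε = 148.3125·1/424 = 0.3498
solve Ax = b  →  x = [56.8680 -16.8990]
2-norm of b is 5.0000; of x, 59.3258
re-solving with b+δb shifts x by Δx of norm 0.1749
relative error = 0.0029
realised/bound (from unrounded values) ≈ 0.0084


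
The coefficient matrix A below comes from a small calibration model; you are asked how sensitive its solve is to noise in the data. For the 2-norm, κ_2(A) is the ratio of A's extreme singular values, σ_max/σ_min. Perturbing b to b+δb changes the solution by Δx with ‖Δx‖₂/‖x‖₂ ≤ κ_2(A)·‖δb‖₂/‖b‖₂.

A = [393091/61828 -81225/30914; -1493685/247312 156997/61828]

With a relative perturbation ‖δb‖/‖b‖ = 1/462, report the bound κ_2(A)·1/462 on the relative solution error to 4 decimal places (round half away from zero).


0.7100

AᵀA = [5592655681/72726784 -582561945/18181696; -582561945/18181696 60687349/4545424]; tr = 38838185/430336, det = 130321/1721344
λ_max, λ_min = (38838185/430336 ± √1508348532276369/185189072896)/2 = 361/4, 361/430336
so κ_2 = √((361/4) / (361/430336)) = 328.0000
perturbation bound = 328.0000·1/462 = 0.7100


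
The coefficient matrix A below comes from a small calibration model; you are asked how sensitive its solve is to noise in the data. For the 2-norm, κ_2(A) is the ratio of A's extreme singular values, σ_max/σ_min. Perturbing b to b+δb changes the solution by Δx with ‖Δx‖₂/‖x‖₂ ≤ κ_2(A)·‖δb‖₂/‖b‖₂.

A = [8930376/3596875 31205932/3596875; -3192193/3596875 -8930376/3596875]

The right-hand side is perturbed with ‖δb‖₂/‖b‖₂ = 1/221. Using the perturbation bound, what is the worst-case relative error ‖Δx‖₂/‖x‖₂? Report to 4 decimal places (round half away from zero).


0.2604

M = AᵀA = [143906738641/20700015625 491501103912/20700015625; 491501103912/20700015625 1685698891984/20700015625]. tr(M)=2927369009/33120025, det(M)=78074896/33120025
solving λ² − 2927369009/33120025·λ + 78074896/33120025 = 0 gives λ = 2209/25, 35344/1324801
σ_max=√(2209/25)=(47/5), σ_min=√(35344/1324801)=(188/1151) → κ = 57.5500
κ_2(A)·‖δb‖/‖b‖ = 0.2604
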